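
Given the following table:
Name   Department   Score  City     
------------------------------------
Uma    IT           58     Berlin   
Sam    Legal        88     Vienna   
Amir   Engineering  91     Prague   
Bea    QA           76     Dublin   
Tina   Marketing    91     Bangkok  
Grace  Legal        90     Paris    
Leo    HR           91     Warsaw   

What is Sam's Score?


Row 2: Sam
Score = 88

ANSWER: 88


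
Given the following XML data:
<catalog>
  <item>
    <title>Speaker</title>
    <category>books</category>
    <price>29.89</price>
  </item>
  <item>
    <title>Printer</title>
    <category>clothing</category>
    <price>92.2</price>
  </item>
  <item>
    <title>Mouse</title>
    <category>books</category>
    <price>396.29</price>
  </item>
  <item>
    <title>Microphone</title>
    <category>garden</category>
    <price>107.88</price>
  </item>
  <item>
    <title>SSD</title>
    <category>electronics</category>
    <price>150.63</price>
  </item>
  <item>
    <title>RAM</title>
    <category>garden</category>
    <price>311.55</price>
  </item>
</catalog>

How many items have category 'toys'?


Scanning <item> elements for <category>toys</category>:
Count: 0

ANSWER: 0


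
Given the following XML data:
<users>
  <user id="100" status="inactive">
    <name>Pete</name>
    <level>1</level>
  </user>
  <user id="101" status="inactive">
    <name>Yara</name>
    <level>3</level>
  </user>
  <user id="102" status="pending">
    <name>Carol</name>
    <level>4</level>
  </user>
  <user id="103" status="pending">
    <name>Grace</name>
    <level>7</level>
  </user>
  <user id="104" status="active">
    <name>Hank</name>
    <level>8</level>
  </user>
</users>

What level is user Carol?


Finding user: Carol
<level>4</level>

ANSWER: 4


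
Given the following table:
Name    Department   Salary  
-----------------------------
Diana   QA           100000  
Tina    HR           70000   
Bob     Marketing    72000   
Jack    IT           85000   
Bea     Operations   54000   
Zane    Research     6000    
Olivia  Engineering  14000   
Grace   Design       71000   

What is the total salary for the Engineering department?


Engineering department members:
  Olivia: 14000
Total = 14000 = 14000

ANSWER: 14000


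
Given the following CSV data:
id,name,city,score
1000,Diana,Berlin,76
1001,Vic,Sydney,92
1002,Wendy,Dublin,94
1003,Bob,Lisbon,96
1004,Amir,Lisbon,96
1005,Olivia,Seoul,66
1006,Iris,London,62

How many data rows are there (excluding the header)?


Counting rows (excluding header):
Header: id,name,city,score
Data rows: 7

ANSWER: 7


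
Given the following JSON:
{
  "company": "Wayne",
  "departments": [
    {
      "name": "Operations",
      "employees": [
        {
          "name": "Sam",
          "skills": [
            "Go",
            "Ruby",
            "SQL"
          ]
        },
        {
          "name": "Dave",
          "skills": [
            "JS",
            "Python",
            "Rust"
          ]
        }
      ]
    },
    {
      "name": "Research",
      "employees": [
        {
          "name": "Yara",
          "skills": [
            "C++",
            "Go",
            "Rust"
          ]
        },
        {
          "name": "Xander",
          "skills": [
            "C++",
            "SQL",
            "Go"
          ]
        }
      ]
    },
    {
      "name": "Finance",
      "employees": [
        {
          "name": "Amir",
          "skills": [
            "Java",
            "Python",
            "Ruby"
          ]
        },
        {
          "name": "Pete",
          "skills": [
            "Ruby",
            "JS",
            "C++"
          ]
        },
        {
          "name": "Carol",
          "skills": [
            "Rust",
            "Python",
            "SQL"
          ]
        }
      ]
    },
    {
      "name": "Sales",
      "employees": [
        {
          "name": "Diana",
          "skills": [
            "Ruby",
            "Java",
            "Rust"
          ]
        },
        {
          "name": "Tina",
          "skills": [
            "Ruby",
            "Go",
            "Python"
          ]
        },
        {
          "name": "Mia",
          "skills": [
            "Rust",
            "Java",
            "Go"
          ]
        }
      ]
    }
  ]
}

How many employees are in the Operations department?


Path: departments[0].employees
Count: 2

ANSWER: 2


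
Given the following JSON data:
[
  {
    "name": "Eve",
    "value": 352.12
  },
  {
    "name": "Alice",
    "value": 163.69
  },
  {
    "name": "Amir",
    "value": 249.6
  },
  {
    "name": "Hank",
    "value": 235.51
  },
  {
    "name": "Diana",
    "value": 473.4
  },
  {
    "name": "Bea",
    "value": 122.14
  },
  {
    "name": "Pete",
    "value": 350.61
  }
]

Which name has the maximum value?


Comparing values:
  Eve: 352.12
  Alice: 163.69
  Amir: 249.6
  Hank: 235.51
  Diana: 473.4
  Bea: 122.14
  Pete: 350.61
Maximum: Diana (473.4)

ANSWER: Diana


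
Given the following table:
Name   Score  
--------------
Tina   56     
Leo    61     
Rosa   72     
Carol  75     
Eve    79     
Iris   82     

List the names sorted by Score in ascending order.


Sorting by Score (ascending):
  Tina: 56
  Leo: 61
  Rosa: 72
  Carol: 75
  Eve: 79
  Iris: 82


ANSWER: Tina, Leo, Rosa, Carol, Eve, Iris


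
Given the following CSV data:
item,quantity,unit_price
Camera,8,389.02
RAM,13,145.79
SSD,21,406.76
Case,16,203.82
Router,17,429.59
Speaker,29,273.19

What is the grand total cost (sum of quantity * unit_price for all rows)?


Computing row totals:
  Camera: 8 * 389.02 = 3112.16
  RAM: 13 * 145.79 = 1895.27
  SSD: 21 * 406.76 = 8541.96
  Case: 16 * 203.82 = 3261.12
  Router: 17 * 429.59 = 7303.03
  Speaker: 29 * 273.19 = 7922.51
Grand total = 3112.16 + 1895.27 + 8541.96 + 3261.12 + 7303.03 + 7922.51 = 32036.05

ANSWER: 32036.05


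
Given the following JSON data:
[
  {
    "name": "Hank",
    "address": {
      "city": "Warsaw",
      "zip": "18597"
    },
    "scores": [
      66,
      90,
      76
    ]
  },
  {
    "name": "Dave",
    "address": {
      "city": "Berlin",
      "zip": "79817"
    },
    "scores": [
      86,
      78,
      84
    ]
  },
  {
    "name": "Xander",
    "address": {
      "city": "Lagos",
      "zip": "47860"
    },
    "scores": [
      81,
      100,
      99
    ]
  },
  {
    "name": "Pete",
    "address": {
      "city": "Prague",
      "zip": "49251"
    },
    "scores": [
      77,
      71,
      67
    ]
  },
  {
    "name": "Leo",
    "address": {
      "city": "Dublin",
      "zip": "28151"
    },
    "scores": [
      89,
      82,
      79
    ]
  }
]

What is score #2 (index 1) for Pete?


Path: records[3].scores[1]
Value: 71

ANSWER: 71


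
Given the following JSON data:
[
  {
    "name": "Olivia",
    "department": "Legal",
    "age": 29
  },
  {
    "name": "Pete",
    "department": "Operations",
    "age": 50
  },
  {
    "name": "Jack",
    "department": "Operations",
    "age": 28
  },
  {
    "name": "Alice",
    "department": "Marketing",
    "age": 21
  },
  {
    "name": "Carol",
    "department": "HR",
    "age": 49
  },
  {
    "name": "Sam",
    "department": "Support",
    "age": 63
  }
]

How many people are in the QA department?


Scanning records for department = QA
  No matches found
Count: 0

ANSWER: 0


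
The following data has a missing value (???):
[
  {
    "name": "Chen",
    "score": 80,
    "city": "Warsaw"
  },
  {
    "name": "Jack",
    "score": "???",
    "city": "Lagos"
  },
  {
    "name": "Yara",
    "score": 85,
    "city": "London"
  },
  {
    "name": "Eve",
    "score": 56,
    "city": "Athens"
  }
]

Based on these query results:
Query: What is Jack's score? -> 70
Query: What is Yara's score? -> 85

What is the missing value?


The missing value is Jack's score
From query: Jack's score = 70

ANSWER: 70


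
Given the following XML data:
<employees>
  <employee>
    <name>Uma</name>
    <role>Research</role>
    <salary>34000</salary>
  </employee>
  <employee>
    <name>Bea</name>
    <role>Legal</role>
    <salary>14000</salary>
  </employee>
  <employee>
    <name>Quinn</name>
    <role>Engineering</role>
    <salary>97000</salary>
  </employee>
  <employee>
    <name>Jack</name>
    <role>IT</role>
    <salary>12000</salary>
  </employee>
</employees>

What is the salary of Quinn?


Searching for <employee> with <name>Quinn</name>
Found at position 3
<salary>97000</salary>

ANSWER: 97000


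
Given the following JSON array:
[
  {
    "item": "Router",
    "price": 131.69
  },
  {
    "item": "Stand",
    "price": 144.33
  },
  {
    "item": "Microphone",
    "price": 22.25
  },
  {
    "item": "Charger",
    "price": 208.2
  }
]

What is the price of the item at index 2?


Array index 2 -> Microphone
price = 22.25

ANSWER: 22.25


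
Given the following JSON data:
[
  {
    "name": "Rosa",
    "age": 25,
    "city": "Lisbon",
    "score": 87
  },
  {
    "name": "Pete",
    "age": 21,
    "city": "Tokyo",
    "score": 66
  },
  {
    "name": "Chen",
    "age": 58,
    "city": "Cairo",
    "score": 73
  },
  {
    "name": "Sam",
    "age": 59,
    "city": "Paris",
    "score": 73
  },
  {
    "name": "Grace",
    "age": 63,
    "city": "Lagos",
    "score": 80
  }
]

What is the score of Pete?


Looking up record where name = Pete
Record index: 1
Field 'score' = 66

ANSWER: 66


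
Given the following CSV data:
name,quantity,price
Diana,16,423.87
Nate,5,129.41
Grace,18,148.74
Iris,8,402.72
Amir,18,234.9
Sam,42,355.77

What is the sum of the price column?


Values in 'price' column:
  Row 1: 423.87
  Row 2: 129.41
  Row 3: 148.74
  Row 4: 402.72
  Row 5: 234.9
  Row 6: 355.77
Sum = 423.87 + 129.41 + 148.74 + 402.72 + 234.9 + 355.77 = 1695.41

ANSWER: 1695.41


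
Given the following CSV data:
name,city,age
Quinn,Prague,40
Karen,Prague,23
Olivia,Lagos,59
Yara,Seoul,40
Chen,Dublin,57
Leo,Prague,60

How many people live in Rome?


Scanning city column for 'Rome':
Total matches: 0

ANSWER: 0


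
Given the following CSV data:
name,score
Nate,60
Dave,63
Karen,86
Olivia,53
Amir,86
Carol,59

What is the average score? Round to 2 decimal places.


Scores: 60, 63, 86, 53, 86, 59
Sum = 407
Count = 6
Average = 407 / 6 = 67.83

ANSWER: 67.83


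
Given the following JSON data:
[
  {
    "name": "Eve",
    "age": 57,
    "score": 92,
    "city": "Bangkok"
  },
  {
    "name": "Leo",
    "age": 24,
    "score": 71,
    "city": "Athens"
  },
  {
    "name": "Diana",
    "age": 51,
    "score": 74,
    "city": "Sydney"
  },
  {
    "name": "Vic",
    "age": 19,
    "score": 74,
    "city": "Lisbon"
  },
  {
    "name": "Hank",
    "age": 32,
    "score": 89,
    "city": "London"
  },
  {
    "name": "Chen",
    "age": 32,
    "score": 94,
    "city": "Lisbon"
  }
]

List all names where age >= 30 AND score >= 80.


Checking both conditions:
  Eve (age=57, score=92) -> YES
  Leo (age=24, score=71) -> no
  Diana (age=51, score=74) -> no
  Vic (age=19, score=74) -> no
  Hank (age=32, score=89) -> YES
  Chen (age=32, score=94) -> YES


ANSWER: Eve, Hank, Chen


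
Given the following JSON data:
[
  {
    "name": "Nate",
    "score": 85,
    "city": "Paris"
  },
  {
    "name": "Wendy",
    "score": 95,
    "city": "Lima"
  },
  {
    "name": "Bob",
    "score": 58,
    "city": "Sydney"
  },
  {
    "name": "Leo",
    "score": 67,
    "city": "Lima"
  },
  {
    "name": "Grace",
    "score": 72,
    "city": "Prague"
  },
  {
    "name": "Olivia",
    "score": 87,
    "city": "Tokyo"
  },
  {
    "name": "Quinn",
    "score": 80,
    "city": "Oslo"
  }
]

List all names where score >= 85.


Filtering records where score >= 85:
  Nate (score=85) -> YES
  Wendy (score=95) -> YES
  Bob (score=58) -> no
  Leo (score=67) -> no
  Grace (score=72) -> no
  Olivia (score=87) -> YES
  Quinn (score=80) -> no


ANSWER: Nate, Wendy, Olivia


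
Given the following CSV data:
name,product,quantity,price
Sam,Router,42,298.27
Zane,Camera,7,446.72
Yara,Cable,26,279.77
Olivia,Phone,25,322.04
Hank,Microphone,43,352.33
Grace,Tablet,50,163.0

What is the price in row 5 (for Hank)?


Row 5: Hank
Column 'price' = 352.33

ANSWER: 352.33


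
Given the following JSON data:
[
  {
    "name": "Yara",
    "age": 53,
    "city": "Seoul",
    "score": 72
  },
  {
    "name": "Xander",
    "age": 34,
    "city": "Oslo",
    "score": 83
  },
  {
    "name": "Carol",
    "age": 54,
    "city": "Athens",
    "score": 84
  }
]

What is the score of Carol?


Looking up record where name = Carol
Record index: 2
Field 'score' = 84

ANSWER: 84


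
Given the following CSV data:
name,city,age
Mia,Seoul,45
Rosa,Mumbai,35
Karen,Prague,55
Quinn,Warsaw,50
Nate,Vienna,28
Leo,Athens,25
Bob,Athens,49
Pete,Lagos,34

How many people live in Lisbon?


Scanning city column for 'Lisbon':
Total matches: 0

ANSWER: 0


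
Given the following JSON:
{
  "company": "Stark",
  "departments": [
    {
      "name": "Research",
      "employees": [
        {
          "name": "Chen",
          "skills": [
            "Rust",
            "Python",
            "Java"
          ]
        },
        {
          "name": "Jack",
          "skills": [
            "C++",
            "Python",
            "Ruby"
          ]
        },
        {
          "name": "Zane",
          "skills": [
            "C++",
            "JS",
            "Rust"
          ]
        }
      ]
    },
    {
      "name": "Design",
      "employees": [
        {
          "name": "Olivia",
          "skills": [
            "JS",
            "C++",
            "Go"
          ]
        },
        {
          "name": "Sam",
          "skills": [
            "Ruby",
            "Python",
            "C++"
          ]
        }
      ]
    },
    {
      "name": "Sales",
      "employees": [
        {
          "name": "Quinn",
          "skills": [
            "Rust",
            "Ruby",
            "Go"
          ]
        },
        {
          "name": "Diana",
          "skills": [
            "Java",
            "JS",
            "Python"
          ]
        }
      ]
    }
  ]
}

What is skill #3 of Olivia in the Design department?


Path: departments[1].employees[0].skills[2]
Value: Go

ANSWER: Go


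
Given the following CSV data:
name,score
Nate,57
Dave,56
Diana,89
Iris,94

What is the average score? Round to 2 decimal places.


Scores: 57, 56, 89, 94
Sum = 296
Count = 4
Average = 296 / 4 = 74.00

ANSWER: 74.00


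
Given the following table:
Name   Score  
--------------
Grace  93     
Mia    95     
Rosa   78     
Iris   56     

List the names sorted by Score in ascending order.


Sorting by Score (ascending):
  Iris: 56
  Rosa: 78
  Grace: 93
  Mia: 95


ANSWER: Iris, Rosa, Grace, Mia


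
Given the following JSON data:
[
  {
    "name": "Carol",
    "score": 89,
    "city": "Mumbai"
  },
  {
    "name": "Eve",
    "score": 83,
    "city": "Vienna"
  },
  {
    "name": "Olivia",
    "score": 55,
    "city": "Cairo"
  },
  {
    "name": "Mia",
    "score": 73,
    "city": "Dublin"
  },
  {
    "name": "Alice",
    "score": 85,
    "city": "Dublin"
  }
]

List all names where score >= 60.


Filtering records where score >= 60:
  Carol (score=89) -> YES
  Eve (score=83) -> YES
  Olivia (score=55) -> no
  Mia (score=73) -> YES
  Alice (score=85) -> YES


ANSWER: Carol, Eve, Mia, Alice


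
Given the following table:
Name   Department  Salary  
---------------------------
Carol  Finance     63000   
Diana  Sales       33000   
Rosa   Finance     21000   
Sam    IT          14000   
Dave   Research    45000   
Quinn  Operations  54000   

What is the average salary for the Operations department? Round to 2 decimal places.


Operations department members:
  Quinn: 54000
Sum = 54000
Count = 1
Average = 54000 / 1 = 54000.00

ANSWER: 54000.00


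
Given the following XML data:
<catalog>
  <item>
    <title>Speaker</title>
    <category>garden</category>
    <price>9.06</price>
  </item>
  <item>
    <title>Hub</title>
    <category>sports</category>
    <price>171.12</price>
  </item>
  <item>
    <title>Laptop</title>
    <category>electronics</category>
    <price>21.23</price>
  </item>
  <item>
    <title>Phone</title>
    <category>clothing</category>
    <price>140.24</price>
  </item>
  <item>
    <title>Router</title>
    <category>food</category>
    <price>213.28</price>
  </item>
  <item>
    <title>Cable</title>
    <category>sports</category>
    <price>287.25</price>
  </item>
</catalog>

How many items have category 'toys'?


Scanning <item> elements for <category>toys</category>:
Count: 0

ANSWER: 0


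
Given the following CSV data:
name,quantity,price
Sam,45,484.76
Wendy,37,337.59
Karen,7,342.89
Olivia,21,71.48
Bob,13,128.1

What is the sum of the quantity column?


Values in 'quantity' column:
  Row 1: 45
  Row 2: 37
  Row 3: 7
  Row 4: 21
  Row 5: 13
Sum = 45 + 37 + 7 + 21 + 13 = 123

ANSWER: 123


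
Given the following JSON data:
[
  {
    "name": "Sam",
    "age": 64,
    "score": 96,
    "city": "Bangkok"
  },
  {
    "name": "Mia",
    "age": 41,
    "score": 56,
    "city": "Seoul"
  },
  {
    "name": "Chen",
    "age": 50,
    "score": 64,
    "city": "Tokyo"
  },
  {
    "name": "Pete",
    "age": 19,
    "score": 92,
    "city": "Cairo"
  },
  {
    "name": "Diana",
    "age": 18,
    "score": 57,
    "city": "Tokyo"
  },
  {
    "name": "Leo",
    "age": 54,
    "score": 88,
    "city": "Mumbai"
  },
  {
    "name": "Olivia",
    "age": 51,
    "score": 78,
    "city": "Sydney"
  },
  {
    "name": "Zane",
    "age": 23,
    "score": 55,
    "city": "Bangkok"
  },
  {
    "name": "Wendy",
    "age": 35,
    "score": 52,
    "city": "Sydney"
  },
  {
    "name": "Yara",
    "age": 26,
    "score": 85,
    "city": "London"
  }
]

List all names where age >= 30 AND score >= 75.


Checking both conditions:
  Sam (age=64, score=96) -> YES
  Mia (age=41, score=56) -> no
  Chen (age=50, score=64) -> no
  Pete (age=19, score=92) -> no
  Diana (age=18, score=57) -> no
  Leo (age=54, score=88) -> YES
  Olivia (age=51, score=78) -> YES
  Zane (age=23, score=55) -> no
  Wendy (age=35, score=52) -> no
  Yara (age=26, score=85) -> no


ANSWER: Sam, Leo, Olivia


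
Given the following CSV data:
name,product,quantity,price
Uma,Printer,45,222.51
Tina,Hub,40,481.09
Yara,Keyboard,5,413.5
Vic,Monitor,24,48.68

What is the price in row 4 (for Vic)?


Row 4: Vic
Column 'price' = 48.68

ANSWER: 48.68


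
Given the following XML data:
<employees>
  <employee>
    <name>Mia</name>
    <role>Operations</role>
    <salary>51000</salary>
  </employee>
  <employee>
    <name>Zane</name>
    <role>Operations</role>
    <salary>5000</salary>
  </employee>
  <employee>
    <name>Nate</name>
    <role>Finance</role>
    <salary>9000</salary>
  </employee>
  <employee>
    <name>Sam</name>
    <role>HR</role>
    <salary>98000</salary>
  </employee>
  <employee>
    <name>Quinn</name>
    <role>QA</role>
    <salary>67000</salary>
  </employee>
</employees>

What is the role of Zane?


Searching for <employee> with <name>Zane</name>
Found at position 2
<role>Operations</role>

ANSWER: Operations


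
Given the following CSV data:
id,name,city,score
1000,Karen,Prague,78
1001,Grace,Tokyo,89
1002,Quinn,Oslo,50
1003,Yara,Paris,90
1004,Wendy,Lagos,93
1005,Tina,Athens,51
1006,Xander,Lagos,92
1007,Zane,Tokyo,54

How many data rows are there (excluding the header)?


Counting rows (excluding header):
Header: id,name,city,score
Data rows: 8

ANSWER: 8


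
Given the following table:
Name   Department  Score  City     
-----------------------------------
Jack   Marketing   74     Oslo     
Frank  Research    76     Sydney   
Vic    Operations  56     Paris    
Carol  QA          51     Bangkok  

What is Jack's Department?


Row 1: Jack
Department = Marketing

ANSWER: Marketing


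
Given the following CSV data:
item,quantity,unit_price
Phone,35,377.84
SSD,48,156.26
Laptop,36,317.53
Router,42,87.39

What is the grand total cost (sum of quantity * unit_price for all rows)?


Computing row totals:
  Phone: 35 * 377.84 = 13224.4
  SSD: 48 * 156.26 = 7500.48
  Laptop: 36 * 317.53 = 11431.08
  Router: 42 * 87.39 = 3670.38
Grand total = 13224.4 + 7500.48 + 11431.08 + 3670.38 = 35826.34

ANSWER: 35826.34


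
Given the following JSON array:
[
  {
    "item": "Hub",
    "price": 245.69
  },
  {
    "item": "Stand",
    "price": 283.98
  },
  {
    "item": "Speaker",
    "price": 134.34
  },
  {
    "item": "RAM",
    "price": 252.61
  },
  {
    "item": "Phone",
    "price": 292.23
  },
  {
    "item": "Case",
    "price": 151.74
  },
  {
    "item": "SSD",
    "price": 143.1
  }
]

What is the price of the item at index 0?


Array index 0 -> Hub
price = 245.69

ANSWER: 245.69


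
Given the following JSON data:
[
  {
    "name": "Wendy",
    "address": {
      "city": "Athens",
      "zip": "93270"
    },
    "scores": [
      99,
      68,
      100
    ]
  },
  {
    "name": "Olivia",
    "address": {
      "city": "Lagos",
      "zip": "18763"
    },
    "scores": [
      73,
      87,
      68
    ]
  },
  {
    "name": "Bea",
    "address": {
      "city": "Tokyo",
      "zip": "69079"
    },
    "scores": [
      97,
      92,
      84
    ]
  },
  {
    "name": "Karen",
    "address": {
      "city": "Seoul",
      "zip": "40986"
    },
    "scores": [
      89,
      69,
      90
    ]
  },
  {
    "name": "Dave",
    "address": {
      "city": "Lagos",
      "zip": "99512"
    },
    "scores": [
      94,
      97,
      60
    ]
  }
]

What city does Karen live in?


Path: records[3].address.city
Value: Seoul

ANSWER: Seoul


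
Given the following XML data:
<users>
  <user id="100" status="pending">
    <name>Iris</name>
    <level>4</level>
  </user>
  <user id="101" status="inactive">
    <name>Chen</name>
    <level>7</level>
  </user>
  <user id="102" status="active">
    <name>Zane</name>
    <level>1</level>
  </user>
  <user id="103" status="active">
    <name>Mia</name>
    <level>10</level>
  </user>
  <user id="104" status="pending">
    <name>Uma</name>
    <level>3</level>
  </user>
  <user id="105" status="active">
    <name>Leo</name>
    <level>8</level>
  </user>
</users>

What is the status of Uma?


Finding user with name = Uma
user id="104" status="pending"

ANSWER: pending


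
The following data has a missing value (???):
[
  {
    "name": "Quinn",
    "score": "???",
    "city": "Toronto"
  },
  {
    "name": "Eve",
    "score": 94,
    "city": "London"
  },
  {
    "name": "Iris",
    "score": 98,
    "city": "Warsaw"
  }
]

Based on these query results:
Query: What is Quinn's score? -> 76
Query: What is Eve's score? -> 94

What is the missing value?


The missing value is Quinn's score
From query: Quinn's score = 76

ANSWER: 76


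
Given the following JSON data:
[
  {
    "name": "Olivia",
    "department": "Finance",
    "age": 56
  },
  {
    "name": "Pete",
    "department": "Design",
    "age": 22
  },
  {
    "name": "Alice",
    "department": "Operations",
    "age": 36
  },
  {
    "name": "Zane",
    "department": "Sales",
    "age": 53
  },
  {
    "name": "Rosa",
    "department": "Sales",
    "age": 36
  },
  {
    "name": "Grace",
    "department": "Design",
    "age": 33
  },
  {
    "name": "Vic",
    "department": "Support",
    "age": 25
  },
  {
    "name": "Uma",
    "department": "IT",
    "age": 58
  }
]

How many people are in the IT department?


Scanning records for department = IT
  Record 7: Uma
Count: 1

ANSWER: 1


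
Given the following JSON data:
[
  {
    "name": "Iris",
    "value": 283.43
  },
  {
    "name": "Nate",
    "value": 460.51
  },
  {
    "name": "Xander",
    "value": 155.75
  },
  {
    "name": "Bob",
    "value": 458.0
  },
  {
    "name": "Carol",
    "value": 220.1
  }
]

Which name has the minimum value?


Comparing values:
  Iris: 283.43
  Nate: 460.51
  Xander: 155.75
  Bob: 458.0
  Carol: 220.1
Minimum: Xander (155.75)

ANSWER: Xander


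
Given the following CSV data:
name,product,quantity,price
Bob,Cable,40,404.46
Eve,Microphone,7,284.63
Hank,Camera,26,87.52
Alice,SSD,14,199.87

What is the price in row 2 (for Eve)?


Row 2: Eve
Column 'price' = 284.63

ANSWER: 284.63


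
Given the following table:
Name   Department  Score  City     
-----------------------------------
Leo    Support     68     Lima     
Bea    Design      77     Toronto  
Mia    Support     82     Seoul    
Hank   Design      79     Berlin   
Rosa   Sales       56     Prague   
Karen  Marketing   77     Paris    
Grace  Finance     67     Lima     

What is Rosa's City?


Row 5: Rosa
City = Prague

ANSWER: Prague


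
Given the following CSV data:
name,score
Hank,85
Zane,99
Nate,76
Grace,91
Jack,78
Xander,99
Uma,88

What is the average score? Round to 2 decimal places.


Scores: 85, 99, 76, 91, 78, 99, 88
Sum = 616
Count = 7
Average = 616 / 7 = 88.00

ANSWER: 88.00


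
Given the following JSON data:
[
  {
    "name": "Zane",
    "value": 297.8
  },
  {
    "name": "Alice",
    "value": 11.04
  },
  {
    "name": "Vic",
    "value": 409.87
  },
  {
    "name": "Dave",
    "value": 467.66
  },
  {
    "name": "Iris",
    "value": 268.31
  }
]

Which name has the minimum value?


Comparing values:
  Zane: 297.8
  Alice: 11.04
  Vic: 409.87
  Dave: 467.66
  Iris: 268.31
Minimum: Alice (11.04)

ANSWER: Alice


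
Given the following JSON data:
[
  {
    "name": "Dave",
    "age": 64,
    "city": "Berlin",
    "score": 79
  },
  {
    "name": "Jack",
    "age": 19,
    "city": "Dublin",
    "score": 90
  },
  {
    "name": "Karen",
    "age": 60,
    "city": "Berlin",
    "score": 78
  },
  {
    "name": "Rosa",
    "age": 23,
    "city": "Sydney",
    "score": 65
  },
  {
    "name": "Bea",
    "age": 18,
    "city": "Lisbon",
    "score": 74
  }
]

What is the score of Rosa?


Looking up record where name = Rosa
Record index: 3
Field 'score' = 65

ANSWER: 65


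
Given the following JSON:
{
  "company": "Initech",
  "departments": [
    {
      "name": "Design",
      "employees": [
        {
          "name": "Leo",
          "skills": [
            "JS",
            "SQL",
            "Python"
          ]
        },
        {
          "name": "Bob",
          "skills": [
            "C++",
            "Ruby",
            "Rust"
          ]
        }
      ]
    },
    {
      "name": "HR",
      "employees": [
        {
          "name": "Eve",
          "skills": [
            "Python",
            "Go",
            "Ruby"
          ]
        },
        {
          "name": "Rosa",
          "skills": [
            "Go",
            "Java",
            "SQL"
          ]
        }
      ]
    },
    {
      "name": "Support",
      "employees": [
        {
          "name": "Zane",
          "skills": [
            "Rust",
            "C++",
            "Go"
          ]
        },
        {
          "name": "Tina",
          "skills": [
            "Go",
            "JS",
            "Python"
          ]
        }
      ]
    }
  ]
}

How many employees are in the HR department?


Path: departments[1].employees
Count: 2

ANSWER: 2


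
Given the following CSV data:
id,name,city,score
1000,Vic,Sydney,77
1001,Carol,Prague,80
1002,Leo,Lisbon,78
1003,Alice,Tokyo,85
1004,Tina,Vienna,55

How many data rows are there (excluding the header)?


Counting rows (excluding header):
Header: id,name,city,score
Data rows: 5

ANSWER: 5


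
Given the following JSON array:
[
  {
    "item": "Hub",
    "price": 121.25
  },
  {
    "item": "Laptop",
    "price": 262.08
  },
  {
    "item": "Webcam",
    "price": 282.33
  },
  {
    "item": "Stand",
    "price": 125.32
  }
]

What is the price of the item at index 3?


Array index 3 -> Stand
price = 125.32

ANSWER: 125.32


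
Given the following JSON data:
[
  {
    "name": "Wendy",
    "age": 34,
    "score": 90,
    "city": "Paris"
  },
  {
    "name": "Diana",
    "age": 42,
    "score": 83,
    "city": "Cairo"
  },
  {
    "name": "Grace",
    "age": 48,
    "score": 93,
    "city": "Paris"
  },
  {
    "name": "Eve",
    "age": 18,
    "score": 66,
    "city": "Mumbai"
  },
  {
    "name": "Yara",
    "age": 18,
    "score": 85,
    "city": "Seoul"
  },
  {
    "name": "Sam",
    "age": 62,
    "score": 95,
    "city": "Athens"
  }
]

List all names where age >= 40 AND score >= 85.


Checking both conditions:
  Wendy (age=34, score=90) -> no
  Diana (age=42, score=83) -> no
  Grace (age=48, score=93) -> YES
  Eve (age=18, score=66) -> no
  Yara (age=18, score=85) -> no
  Sam (age=62, score=95) -> YES


ANSWER: Grace, Sam


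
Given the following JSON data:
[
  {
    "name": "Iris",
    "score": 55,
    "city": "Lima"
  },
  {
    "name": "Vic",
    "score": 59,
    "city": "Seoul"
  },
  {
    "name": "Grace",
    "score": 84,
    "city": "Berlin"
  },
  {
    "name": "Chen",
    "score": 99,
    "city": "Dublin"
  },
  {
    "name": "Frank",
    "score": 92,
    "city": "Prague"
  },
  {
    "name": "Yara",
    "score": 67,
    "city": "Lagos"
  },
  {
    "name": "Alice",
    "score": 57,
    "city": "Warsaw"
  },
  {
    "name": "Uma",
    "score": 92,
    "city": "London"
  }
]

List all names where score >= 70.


Filtering records where score >= 70:
  Iris (score=55) -> no
  Vic (score=59) -> no
  Grace (score=84) -> YES
  Chen (score=99) -> YES
  Frank (score=92) -> YES
  Yara (score=67) -> no
  Alice (score=57) -> no
  Uma (score=92) -> YES


ANSWER: Grace, Chen, Frank, Uma


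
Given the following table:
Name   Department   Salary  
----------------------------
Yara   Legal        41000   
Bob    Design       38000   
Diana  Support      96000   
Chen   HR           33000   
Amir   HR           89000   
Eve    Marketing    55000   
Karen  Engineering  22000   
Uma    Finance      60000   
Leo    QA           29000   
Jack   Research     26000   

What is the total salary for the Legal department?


Legal department members:
  Yara: 41000
Total = 41000 = 41000

ANSWER: 41000


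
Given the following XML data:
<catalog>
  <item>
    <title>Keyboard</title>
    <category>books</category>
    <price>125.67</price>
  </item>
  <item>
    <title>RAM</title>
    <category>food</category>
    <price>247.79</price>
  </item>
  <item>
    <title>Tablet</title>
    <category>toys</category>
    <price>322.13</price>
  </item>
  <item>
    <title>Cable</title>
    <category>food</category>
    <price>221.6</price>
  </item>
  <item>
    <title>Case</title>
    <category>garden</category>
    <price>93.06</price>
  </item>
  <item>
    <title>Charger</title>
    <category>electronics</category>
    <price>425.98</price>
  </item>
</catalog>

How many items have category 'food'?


Scanning <item> elements for <category>food</category>:
  Item 2: RAM -> MATCH
  Item 4: Cable -> MATCH
Count: 2

ANSWER: 2


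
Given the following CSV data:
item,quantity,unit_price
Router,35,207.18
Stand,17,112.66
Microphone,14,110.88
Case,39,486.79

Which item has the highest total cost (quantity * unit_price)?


Computing row totals:
  Router: 7251.3
  Stand: 1915.22
  Microphone: 1552.32
  Case: 18984.81
Maximum: Case (18984.81)

ANSWER: Case


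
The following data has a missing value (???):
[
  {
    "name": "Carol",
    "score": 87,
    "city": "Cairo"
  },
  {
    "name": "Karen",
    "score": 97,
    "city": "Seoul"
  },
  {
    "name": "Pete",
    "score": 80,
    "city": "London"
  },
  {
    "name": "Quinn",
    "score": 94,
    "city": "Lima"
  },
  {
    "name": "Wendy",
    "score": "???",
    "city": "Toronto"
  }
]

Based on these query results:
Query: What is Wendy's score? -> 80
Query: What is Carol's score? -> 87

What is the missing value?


The missing value is Wendy's score
From query: Wendy's score = 80

ANSWER: 80


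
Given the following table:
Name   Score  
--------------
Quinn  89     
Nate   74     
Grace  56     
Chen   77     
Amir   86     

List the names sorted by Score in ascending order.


Sorting by Score (ascending):
  Grace: 56
  Nate: 74
  Chen: 77
  Amir: 86
  Quinn: 89


ANSWER: Grace, Nate, Chen, Amir, Quinn


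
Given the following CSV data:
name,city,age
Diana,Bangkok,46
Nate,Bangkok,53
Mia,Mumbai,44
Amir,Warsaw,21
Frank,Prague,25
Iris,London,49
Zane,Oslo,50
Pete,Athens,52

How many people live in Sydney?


Scanning city column for 'Sydney':
Total matches: 0

ANSWER: 0


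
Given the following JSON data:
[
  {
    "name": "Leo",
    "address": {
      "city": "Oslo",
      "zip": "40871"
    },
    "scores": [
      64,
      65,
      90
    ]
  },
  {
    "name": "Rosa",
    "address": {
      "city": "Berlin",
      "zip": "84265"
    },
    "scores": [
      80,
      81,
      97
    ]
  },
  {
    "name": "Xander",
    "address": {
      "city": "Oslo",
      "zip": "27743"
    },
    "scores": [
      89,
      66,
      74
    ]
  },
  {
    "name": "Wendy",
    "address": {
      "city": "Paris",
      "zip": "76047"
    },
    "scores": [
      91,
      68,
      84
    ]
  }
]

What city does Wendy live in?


Path: records[3].address.city
Value: Paris

ANSWER: Paris


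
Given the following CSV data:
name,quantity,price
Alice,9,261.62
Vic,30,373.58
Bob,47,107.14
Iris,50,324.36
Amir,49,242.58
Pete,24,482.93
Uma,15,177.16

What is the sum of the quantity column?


Values in 'quantity' column:
  Row 1: 9
  Row 2: 30
  Row 3: 47
  Row 4: 50
  Row 5: 49
  Row 6: 24
  Row 7: 15
Sum = 9 + 30 + 47 + 50 + 49 + 24 + 15 = 224

ANSWER: 224


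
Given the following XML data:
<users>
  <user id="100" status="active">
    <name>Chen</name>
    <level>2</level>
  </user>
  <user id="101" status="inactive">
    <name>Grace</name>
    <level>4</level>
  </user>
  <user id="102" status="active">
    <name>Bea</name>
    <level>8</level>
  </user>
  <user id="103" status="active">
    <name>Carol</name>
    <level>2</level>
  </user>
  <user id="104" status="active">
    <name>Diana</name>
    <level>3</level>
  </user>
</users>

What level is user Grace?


Finding user: Grace
<level>4</level>

ANSWER: 4


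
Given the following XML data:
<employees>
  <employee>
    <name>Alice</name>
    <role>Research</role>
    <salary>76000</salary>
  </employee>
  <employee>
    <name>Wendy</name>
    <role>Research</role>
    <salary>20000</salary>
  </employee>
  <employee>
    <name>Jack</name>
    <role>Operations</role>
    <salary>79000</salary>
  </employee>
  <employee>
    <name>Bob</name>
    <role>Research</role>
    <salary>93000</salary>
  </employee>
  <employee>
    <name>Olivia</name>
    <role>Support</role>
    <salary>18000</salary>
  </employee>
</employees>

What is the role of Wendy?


Searching for <employee> with <name>Wendy</name>
Found at position 2
<role>Research</role>

ANSWER: Research


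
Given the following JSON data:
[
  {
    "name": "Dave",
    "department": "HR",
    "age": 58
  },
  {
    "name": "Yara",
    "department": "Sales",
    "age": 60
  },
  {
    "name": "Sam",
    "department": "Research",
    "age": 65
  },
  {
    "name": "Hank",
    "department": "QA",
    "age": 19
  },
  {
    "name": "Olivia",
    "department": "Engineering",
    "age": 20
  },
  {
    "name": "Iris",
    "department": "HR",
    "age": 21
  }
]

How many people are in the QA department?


Scanning records for department = QA
  Record 3: Hank
Count: 1

ANSWER: 1


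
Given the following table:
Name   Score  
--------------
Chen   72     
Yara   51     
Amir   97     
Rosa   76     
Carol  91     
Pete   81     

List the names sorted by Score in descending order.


Sorting by Score (descending):
  Amir: 97
  Carol: 91
  Pete: 81
  Rosa: 76
  Chen: 72
  Yara: 51


ANSWER: Amir, Carol, Pete, Rosa, Chen, Yara


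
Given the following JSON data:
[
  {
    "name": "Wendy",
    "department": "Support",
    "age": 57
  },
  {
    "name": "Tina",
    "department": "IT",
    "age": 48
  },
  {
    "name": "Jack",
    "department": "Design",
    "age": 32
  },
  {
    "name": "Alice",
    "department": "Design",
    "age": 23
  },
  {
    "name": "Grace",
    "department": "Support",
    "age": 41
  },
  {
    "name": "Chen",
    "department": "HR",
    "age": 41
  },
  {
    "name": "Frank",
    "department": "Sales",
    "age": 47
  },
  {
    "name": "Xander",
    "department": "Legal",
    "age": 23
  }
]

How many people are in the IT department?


Scanning records for department = IT
  Record 1: Tina
Count: 1

ANSWER: 1


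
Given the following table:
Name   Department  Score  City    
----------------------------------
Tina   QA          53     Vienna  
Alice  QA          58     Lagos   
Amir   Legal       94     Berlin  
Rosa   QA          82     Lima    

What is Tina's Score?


Row 1: Tina
Score = 53

ANSWER: 53


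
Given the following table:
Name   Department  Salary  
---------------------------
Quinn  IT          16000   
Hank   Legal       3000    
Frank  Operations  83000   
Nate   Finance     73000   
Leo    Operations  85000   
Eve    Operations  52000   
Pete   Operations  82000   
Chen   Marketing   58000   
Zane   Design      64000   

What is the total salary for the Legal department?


Legal department members:
  Hank: 3000
Total = 3000 = 3000

ANSWER: 3000


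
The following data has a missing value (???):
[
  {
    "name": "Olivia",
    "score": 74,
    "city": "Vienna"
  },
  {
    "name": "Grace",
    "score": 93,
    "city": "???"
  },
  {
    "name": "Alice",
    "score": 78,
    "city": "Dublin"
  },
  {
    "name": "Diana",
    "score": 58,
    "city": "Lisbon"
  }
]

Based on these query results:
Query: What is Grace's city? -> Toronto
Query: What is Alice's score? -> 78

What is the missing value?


The missing value is Grace's city
From query: Grace's city = Toronto

ANSWER: Toronto


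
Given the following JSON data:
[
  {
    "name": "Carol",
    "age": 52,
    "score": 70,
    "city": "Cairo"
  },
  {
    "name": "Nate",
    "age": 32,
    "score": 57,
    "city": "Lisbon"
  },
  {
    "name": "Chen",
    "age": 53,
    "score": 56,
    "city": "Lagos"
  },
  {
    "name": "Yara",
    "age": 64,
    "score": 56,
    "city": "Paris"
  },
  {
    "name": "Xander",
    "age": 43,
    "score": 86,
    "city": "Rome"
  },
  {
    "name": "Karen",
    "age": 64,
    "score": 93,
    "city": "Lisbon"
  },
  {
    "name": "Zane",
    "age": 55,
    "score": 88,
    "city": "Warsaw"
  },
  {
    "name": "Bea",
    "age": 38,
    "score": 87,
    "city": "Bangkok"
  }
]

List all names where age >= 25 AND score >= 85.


Checking both conditions:
  Carol (age=52, score=70) -> no
  Nate (age=32, score=57) -> no
  Chen (age=53, score=56) -> no
  Yara (age=64, score=56) -> no
  Xander (age=43, score=86) -> YES
  Karen (age=64, score=93) -> YES
  Zane (age=55, score=88) -> YES
  Bea (age=38, score=87) -> YES


ANSWER: Xander, Karen, Zane, Bea


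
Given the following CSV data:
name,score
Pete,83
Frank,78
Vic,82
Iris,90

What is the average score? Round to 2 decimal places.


Scores: 83, 78, 82, 90
Sum = 333
Count = 4
Average = 333 / 4 = 83.25

ANSWER: 83.25


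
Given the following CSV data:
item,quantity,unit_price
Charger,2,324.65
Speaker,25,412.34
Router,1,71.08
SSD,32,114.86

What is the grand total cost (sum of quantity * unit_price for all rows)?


Computing row totals:
  Charger: 2 * 324.65 = 649.3
  Speaker: 25 * 412.34 = 10308.5
  Router: 1 * 71.08 = 71.08
  SSD: 32 * 114.86 = 3675.52
Grand total = 649.3 + 10308.5 + 71.08 + 3675.52 = 14704.4

ANSWER: 14704.4


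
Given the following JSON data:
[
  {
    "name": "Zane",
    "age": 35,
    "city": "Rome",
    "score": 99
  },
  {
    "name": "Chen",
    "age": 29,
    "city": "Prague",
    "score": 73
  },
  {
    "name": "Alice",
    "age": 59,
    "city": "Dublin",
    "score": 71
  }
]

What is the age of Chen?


Looking up record where name = Chen
Record index: 1
Field 'age' = 29

ANSWER: 29


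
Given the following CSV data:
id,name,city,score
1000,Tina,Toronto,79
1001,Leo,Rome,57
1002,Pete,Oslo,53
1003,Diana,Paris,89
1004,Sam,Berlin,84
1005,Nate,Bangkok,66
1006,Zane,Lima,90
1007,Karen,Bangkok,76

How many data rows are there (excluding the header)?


Counting rows (excluding header):
Header: id,name,city,score
Data rows: 8

ANSWER: 8
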